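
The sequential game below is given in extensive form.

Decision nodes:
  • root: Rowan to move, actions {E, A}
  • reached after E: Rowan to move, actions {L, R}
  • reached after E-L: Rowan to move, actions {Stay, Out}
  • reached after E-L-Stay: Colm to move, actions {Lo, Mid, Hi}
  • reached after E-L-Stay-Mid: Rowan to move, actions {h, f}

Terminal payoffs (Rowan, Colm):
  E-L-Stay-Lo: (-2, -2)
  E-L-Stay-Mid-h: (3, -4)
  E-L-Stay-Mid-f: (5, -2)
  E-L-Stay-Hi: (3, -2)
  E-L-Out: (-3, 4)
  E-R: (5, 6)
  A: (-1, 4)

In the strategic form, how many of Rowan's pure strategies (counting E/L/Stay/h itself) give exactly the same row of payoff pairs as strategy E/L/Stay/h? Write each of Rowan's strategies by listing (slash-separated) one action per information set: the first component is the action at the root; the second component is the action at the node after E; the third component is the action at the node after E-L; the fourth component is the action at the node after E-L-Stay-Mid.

1

Row for E/L/Stay/h (columns Lo, Mid, Hi): (-2,-2) (3,-4) (3,-2).
Every one of Rowan's information sets is on the play path for some reply by Colm when Rowan follows E/L/Stay/h.
Changing the action at any of them therefore changes at least one column, so only E/L/Stay/h itself gives this row.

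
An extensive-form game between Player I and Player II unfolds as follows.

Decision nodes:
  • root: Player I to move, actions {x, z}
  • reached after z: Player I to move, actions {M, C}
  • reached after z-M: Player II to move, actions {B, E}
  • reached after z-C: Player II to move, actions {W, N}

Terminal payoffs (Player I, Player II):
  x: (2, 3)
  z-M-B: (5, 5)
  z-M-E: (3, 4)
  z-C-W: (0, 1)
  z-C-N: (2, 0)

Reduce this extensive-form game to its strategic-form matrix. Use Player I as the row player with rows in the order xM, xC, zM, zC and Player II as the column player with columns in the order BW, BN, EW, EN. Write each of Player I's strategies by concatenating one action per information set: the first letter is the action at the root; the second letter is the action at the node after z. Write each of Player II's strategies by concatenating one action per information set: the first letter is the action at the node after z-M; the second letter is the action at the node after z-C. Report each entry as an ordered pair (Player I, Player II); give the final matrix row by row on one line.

Row xM: BW→(2,3), BN→(2,3), EW→(2,3), EN→(2,3)
Row xC: BW→(2,3), BN→(2,3), EW→(2,3), EN→(2,3)
Row zM: BW→(5,5), BN→(5,5), EW→(3,4), EN→(3,4)
Row zC: BW→(0,1), BN→(2,0), EW→(0,1), EN→(2,0)

xM: (2,3) (2,3) (2,3) (2,3) | xC: (2,3) (2,3) (2,3) (2,3) | zM: (5,5) (5,5) (3,4) (3,4) | zC: (0,1) (2,0) (0,1) (2,0)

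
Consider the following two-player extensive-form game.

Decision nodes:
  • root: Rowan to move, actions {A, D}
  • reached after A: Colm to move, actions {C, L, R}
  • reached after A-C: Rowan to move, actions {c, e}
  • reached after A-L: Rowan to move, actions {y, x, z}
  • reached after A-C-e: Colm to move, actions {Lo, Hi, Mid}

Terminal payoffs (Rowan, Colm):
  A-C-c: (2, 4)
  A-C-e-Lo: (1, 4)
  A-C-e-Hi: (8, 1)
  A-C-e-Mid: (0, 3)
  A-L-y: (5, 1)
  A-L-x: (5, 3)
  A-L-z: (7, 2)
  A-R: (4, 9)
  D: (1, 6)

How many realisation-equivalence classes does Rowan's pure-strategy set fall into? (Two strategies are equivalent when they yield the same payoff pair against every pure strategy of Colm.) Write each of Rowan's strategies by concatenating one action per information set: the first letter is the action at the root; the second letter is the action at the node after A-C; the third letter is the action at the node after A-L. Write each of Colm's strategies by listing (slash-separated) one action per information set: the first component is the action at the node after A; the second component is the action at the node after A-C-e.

Rowan has 12 pure strategies: Acy, Acx, Acz, Aey, Aex, Aez, Dcy, Dcx, Dcz, Dey, Dex, Dez. Columns: C/Lo, C/Hi, C/Mid, L/Lo, L/Hi, L/Mid, R/Lo, R/Hi, R/Mid.
{Acy} → row (2,4) (2,4) (2,4) (5,1) (5,1) (5,1) (4,9) (4,9) (4,9)
{Acx} → row (2,4) (2,4) (2,4) (5,3) (5,3) (5,3) (4,9) (4,9) (4,9)
{Acz} → row (2,4) (2,4) (2,4) (7,2) (7,2) (7,2) (4,9) (4,9) (4,9)
{Aey} → row (1,4) (8,1) (0,3) (5,1) (5,1) (5,1) (4,9) (4,9) (4,9)
{Aex} → row (1,4) (8,1) (0,3) (5,3) (5,3) (5,3) (4,9) (4,9) (4,9)
{Aez} → row (1,4) (8,1) (0,3) (7,2) (7,2) (7,2) (4,9) (4,9) (4,9)
{Dcy, Dcx, Dcz, Dey, Dex, Dez} → row (1,6) (1,6) (1,6) (1,6) (1,6) (1,6) (1,6) (1,6) (1,6)
That's 7 distinct rows out of 12 strategies.

7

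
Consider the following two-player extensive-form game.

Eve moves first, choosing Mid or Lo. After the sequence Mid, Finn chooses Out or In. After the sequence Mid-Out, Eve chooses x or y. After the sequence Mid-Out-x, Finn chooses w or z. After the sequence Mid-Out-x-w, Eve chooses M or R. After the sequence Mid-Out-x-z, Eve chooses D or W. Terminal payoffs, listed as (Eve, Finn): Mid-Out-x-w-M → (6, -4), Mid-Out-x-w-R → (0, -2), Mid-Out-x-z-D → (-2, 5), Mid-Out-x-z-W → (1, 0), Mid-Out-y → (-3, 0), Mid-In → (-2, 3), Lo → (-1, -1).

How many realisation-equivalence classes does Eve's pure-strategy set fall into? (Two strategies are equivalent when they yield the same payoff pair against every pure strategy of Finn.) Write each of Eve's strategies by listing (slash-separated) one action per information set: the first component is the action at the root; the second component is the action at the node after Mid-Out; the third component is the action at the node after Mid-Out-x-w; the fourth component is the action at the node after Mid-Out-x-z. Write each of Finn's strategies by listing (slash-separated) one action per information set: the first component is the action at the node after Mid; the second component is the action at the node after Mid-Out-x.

6

Eve has 16 pure strategies: Mid/x/M/D, Mid/x/M/W, Mid/x/R/D, Mid/x/R/W, Mid/y/M/D, Mid/y/M/W, Mid/y/R/D, Mid/y/R/W, Lo/x/M/D, Lo/x/M/W, Lo/x/R/D, Lo/x/R/W, Lo/y/M/D, Lo/y/M/W, Lo/y/R/D, Lo/y/R/W. Columns: Out/w, Out/z, In/w, In/z.
{Mid/x/M/D} → row (6,-4) (-2,5) (-2,3) (-2,3)
{Mid/x/M/W} → row (6,-4) (1,0) (-2,3) (-2,3)
{Mid/x/R/D} → row (0,-2) (-2,5) (-2,3) (-2,3)
{Mid/x/R/W} → row (0,-2) (1,0) (-2,3) (-2,3)
{Mid/y/M/D, Mid/y/M/W, Mid/y/R/D, Mid/y/R/W} → row (-3,0) (-3,0) (-2,3) (-2,3)
{Lo/x/M/D, Lo/x/M/W, Lo/x/R/D, Lo/x/R/W, Lo/y/M/D, Lo/y/M/W, Lo/y/R/D, Lo/y/R/W} → row (-1,-1) (-1,-1) (-1,-1) (-1,-1)
That's 6 distinct rows out of 16 strategies.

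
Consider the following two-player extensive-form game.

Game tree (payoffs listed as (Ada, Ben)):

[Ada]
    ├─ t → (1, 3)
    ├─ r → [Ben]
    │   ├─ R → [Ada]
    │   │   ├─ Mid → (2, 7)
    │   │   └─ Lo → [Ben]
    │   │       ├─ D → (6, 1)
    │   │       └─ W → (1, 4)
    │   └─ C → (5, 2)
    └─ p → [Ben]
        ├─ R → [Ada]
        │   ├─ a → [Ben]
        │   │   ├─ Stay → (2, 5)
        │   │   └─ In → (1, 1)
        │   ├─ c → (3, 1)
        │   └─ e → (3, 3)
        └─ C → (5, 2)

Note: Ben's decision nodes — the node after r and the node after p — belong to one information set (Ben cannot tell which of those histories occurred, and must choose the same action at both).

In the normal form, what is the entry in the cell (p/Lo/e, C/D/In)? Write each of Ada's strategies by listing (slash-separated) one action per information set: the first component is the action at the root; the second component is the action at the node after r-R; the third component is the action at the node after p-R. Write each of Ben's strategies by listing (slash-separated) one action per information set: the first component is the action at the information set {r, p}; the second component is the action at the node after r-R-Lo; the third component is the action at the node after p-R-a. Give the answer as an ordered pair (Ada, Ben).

(5, 2)

Trace the play path from the root:
  Ada plays p
  Ben plays C at [p]
→ terminal payoff (5, 2).
(Ada's choice at the node after r-R is never reached on this path, so it doesn't affect the outcome.)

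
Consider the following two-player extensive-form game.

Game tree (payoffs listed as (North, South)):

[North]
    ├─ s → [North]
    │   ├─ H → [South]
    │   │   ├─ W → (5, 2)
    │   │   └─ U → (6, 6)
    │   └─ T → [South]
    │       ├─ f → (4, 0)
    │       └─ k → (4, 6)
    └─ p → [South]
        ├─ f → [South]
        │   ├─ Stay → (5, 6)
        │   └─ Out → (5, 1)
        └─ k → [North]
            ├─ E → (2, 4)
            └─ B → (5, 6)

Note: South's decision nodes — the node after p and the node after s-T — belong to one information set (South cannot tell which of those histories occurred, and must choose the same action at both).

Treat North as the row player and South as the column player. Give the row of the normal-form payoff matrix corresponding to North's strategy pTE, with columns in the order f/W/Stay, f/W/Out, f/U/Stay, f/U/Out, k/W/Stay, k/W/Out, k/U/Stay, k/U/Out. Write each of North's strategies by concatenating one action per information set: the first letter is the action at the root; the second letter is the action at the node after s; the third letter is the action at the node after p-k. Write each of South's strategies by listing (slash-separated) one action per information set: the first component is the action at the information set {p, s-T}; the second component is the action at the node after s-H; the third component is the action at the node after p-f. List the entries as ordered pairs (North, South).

(5,6) (5,1) (5,6) (5,1) (2,4) (2,4) (2,4) (2,4)

vs f/W/Stay: North plays p → South plays f at [p] → South plays Stay at [p-f] → (5, 6)
vs f/W/Out: North plays p → South plays f at [p] → South plays Out at [p-f] → (5, 1)
vs f/U/Stay: North plays p → South plays f at [p] → South plays Stay at [p-f] → (5, 6)
vs f/U/Out: North plays p → South plays f at [p] → South plays Out at [p-f] → (5, 1)
vs k/W/Stay: North plays p → South plays k at [p] → North plays E at [p-k] → (2, 4)
vs k/W/Out: North plays p → South plays k at [p] → North plays E at [p-k] → (2, 4)
vs k/U/Stay: North plays p → South plays k at [p] → North plays E at [p-k] → (2, 4)
vs k/U/Out: North plays p → South plays k at [p] → North plays E at [p-k] → (2, 4)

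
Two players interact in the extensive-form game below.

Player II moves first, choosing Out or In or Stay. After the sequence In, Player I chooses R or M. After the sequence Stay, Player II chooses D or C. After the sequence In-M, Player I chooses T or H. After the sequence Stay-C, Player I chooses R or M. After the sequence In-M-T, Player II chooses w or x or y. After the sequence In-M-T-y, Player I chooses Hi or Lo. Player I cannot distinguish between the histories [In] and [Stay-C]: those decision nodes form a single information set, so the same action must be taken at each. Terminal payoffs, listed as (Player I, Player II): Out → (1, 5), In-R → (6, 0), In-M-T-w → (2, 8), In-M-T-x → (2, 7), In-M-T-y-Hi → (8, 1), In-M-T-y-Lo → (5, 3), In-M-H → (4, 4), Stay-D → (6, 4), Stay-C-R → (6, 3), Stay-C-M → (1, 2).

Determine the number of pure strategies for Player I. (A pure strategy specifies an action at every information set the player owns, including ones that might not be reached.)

8

Player I owns the information set {In, Stay-C} with actions {R, M} — two choices.
Player I owns the node after In-M with actions {T, H} — two choices.
Player I owns the node after In-M-T-y with actions {Hi, Lo} — two choices.
A pure strategy fixes one action at each information set independently, so the count is the product 2 × 2 × 2 = 8.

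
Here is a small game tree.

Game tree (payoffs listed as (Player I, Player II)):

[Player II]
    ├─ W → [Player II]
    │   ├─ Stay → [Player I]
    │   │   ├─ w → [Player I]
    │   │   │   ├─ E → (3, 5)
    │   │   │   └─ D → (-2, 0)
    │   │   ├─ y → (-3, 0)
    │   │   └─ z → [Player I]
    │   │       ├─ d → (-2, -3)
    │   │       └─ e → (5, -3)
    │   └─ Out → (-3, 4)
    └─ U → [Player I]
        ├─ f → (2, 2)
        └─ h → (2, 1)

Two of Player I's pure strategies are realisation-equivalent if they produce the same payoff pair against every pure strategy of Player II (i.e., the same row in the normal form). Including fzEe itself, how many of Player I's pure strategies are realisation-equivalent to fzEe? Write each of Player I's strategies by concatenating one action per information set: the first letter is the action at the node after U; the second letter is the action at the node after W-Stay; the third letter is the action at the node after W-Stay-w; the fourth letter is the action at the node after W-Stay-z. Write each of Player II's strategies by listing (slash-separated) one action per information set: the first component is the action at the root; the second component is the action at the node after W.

2

Row for fzEe (columns W/Stay, W/Out, U/Stay, U/Out): (5,-3) (-3,4) (2,2) (2,2).
Under fzEe, Player I's choice at the node after W-Stay-w can never be reached regardless of what Player II does, so varying those choices leaves every outcome unchanged.
Holding the reachable choices fixed and varying the unreachable one freely already gives 2 equivalent strategies.
No other strategy reproduces this row, so those 2 are the full class: fzEe, fzDe.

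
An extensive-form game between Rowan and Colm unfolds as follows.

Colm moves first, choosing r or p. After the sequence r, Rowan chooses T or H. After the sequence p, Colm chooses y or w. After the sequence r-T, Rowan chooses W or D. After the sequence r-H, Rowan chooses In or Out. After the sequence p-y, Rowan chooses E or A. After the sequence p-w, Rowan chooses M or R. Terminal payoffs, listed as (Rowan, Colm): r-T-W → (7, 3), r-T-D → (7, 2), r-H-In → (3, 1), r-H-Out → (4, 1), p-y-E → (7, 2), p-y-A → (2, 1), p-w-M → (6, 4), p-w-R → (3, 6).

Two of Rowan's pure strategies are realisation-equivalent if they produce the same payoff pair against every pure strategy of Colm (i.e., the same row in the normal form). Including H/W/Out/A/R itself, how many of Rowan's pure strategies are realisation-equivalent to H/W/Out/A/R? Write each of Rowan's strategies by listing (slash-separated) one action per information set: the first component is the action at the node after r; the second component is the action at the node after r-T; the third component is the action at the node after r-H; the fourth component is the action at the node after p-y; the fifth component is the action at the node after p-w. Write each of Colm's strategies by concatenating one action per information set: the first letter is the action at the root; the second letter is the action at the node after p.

2

Row for H/W/Out/A/R (columns ry, rw, py, pw): (4,1) (4,1) (2,1) (3,6).
Under H/W/Out/A/R, Rowan's choice at the node after r-T can never be reached regardless of what Colm does, so varying those choices leaves every outcome unchanged.
Holding the reachable choices fixed and varying the unreachable one freely already gives 2 equivalent strategies.
No other strategy reproduces this row, so those 2 are the full class: H/W/Out/A/R, H/D/Out/A/R.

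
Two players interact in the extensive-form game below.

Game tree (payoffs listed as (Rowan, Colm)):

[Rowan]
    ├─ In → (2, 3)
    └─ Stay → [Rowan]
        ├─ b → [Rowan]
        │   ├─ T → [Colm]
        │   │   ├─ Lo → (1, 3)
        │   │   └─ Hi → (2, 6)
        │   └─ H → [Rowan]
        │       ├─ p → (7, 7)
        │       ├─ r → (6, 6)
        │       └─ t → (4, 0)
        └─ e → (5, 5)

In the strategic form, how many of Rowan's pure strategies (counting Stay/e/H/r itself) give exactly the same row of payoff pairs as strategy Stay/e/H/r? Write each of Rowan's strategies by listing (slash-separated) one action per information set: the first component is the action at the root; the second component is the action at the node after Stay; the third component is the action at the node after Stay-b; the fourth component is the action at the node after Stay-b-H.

6

Row for Stay/e/H/r (columns Lo, Hi): (5,5) (5,5).
Under Stay/e/H/r, Rowan's choice at the node after Stay-b and at the node after Stay-b-H can never be reached regardless of what Colm does, so varying those choices leaves every outcome unchanged.
Holding the reachable choices fixed and varying the unreachable ones freely already gives 2 × 3 = 6 equivalent strategies.
No other strategy reproduces this row, so those 6 are the full class: Stay/e/T/p, Stay/e/T/r, Stay/e/T/t, Stay/e/H/p, Stay/e/H/r, Stay/e/H/t.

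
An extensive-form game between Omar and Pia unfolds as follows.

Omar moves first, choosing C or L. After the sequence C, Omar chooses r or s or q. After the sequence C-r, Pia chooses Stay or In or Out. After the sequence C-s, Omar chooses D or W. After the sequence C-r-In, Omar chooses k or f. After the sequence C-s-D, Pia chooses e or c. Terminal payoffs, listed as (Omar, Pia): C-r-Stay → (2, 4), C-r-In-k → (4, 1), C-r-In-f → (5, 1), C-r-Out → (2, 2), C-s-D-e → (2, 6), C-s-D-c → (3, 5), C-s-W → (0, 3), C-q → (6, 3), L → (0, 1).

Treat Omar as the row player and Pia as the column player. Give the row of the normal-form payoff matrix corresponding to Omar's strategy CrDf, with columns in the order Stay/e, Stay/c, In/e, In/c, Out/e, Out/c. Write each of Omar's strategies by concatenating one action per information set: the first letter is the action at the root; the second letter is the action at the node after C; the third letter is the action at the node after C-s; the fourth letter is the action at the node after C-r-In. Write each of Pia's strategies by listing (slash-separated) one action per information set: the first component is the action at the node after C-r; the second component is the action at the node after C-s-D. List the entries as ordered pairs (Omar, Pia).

vs Stay/e: Omar plays C → Omar plays r at [C] → Pia plays Stay at [C-r] → (2, 4)
vs Stay/c: Omar plays C → Omar plays r at [C] → Pia plays Stay at [C-r] → (2, 4)
vs In/e: Omar plays C → Omar plays r at [C] → Pia plays In at [C-r] → Omar plays f at [C-r-In] → (5, 1)
vs In/c: Omar plays C → Omar plays r at [C] → Pia plays In at [C-r] → Omar plays f at [C-r-In] → (5, 1)
vs Out/e: Omar plays C → Omar plays r at [C] → Pia plays Out at [C-r] → (2, 2)
vs Out/c: Omar plays C → Omar plays r at [C] → Pia plays Out at [C-r] → (2, 2)

(2,4) (2,4) (5,1) (5,1) (2,2) (2,2)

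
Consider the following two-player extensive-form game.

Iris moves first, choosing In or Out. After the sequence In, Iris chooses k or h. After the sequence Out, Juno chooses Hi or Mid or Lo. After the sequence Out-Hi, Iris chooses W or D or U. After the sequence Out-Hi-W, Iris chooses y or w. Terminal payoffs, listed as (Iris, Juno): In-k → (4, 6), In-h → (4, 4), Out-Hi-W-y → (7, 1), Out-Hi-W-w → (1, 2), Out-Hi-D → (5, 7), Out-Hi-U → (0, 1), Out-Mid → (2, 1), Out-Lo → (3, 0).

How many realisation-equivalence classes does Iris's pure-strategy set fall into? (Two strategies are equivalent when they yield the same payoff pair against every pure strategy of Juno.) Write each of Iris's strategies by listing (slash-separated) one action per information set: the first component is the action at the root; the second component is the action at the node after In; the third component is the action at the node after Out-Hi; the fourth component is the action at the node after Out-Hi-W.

Iris has 24 pure strategies: In/k/W/y, In/k/W/w, In/k/D/y, In/k/D/w, In/k/U/y, In/k/U/w, In/h/W/y, In/h/W/w, In/h/D/y, In/h/D/w, In/h/U/y, In/h/U/w, Out/k/W/y, Out/k/W/w, Out/k/D/y, Out/k/D/w, Out/k/U/y, Out/k/U/w, Out/h/W/y, Out/h/W/w, Out/h/D/y, Out/h/D/w, Out/h/U/y, Out/h/U/w. Columns: Hi, Mid, Lo.
{In/k/W/y, In/k/W/w, In/k/D/y, In/k/D/w, In/k/U/y, In/k/U/w} → row (4,6) (4,6) (4,6)
{In/h/W/y, In/h/W/w, In/h/D/y, In/h/D/w, In/h/U/y, In/h/U/w} → row (4,4) (4,4) (4,4)
{Out/k/W/y, Out/h/W/y} → row (7,1) (2,1) (3,0)
{Out/k/W/w, Out/h/W/w} → row (1,2) (2,1) (3,0)
{Out/k/D/y, Out/k/D/w, Out/h/D/y, Out/h/D/w} → row (5,7) (2,1) (3,0)
{Out/k/U/y, Out/k/U/w, Out/h/U/y, Out/h/U/w} → row (0,1) (2,1) (3,0)
That's 6 distinct rows out of 24 strategies.

6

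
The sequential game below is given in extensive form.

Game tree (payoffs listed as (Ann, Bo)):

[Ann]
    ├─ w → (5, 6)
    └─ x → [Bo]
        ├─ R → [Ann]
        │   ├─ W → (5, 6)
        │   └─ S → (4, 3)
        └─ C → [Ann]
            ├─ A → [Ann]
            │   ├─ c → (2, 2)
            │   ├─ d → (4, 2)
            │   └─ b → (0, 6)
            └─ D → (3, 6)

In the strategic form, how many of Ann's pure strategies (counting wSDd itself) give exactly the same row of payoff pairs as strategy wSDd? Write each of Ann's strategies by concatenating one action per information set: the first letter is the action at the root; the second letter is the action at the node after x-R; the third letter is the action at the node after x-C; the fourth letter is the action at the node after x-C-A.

Row for wSDd (columns R, C): (5,6) (5,6).
Under wSDd, Ann's choice at the node after x-R and at the node after x-C and at the node after x-C-A can never be reached regardless of what Bo does, so varying those choices leaves every outcome unchanged.
Holding the reachable choices fixed and varying the unreachable ones freely already gives 2 × 2 × 3 = 12 equivalent strategies.
No other strategy reproduces this row, so those 12 are the full class: wWAc, wWAd, wWAb, wWDc, wWDd, wWDb, wSAc, wSAd, wSAb, wSDc, wSDd, wSDb.

12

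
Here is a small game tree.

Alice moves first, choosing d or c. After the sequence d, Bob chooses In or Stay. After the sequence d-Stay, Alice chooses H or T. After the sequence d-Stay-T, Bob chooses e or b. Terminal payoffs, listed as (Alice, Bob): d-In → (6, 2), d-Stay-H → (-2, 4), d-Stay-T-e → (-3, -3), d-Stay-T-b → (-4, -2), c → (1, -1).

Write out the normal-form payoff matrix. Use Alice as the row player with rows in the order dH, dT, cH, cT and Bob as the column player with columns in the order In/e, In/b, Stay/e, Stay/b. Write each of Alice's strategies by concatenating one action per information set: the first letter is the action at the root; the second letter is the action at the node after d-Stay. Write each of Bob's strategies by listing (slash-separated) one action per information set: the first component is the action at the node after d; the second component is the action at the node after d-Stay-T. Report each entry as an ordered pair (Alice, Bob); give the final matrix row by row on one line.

Row dH: In/e→(6,2), In/b→(6,2), Stay/e→(-2,4), Stay/b→(-2,4)
Row dT: In/e→(6,2), In/b→(6,2), Stay/e→(-3,-3), Stay/b→(-4,-2)
Row cH: In/e→(1,-1), In/b→(1,-1), Stay/e→(1,-1), Stay/b→(1,-1)
Row cT: In/e→(1,-1), In/b→(1,-1), Stay/e→(1,-1), Stay/b→(1,-1)

dH: (6,2) (6,2) (-2,4) (-2,4) | dT: (6,2) (6,2) (-3,-3) (-4,-2) | cH: (1,-1) (1,-1) (1,-1) (1,-1) | cT: (1,-1) (1,-1) (1,-1) (1,-1)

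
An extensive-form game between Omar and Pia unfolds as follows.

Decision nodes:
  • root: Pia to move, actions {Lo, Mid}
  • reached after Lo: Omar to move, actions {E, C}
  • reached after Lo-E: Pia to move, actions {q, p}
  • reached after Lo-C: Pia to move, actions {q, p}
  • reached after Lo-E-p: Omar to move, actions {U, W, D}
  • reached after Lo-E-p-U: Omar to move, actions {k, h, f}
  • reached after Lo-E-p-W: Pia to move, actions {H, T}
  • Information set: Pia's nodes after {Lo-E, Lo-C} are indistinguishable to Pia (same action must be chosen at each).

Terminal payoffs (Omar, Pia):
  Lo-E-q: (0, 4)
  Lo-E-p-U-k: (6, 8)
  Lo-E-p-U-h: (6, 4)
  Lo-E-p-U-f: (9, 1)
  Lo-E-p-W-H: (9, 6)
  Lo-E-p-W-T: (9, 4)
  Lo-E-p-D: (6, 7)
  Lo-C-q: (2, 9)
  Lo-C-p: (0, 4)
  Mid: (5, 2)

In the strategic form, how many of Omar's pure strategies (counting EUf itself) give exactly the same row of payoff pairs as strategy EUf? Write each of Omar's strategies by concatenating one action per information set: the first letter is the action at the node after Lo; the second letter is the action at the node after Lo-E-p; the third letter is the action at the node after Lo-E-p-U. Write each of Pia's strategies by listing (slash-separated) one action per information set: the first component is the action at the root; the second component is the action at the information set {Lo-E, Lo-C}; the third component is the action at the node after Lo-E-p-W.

Row for EUf (columns Lo/q/H, Lo/q/T, Lo/p/H, Lo/p/T, Mid/q/H, Mid/q/T, Mid/p/H, Mid/p/T): (0,4) (0,4) (9,1) (9,1) (5,2) (5,2) (5,2) (5,2).
Every one of Omar's information sets is on the play path for some reply by Pia when Omar follows EUf.
Changing the action at any of them therefore changes at least one column, so only EUf itself gives this row.

1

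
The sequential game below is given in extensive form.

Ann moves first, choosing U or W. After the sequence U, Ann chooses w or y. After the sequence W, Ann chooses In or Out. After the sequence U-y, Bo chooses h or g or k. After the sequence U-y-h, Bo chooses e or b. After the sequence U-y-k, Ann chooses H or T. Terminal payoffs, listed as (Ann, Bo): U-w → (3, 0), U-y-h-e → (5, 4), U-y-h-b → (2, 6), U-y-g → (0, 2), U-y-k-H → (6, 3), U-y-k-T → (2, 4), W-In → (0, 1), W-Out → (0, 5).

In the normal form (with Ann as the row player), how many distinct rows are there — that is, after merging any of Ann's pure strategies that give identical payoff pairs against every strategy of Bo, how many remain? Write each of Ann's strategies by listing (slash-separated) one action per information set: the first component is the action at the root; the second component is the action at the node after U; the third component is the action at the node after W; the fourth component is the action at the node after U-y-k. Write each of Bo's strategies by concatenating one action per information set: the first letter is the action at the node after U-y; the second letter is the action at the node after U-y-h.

Ann has 16 pure strategies: U/w/In/H, U/w/In/T, U/w/Out/H, U/w/Out/T, U/y/In/H, U/y/In/T, U/y/Out/H, U/y/Out/T, W/w/In/H, W/w/In/T, W/w/Out/H, W/w/Out/T, W/y/In/H, W/y/In/T, W/y/Out/H, W/y/Out/T. Columns: he, hb, ge, gb, ke, kb.
{U/w/In/H, U/w/In/T, U/w/Out/H, U/w/Out/T} → row (3,0) (3,0) (3,0) (3,0) (3,0) (3,0)
{U/y/In/H, U/y/Out/H} → row (5,4) (2,6) (0,2) (0,2) (6,3) (6,3)
{U/y/In/T, U/y/Out/T} → row (5,4) (2,6) (0,2) (0,2) (2,4) (2,4)
{W/w/In/H, W/w/In/T, W/y/In/H, W/y/In/T} → row (0,1) (0,1) (0,1) (0,1) (0,1) (0,1)
{W/w/Out/H, W/w/Out/T, W/y/Out/H, W/y/Out/T} → row (0,5) (0,5) (0,5) (0,5) (0,5) (0,5)
That's 5 distinct rows out of 16 strategies.

5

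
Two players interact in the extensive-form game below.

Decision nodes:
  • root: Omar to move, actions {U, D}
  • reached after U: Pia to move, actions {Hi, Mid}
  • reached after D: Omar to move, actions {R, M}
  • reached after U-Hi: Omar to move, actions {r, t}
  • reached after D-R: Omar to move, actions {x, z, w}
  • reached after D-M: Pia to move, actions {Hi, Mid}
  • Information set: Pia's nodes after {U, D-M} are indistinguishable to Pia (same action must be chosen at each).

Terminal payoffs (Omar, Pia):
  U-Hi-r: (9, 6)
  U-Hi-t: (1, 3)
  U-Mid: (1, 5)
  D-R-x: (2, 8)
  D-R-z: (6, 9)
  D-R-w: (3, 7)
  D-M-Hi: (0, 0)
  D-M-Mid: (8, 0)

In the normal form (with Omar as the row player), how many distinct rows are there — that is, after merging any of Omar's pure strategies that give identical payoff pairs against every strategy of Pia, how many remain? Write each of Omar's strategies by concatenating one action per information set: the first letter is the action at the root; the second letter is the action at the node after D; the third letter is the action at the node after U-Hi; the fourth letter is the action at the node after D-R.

6

Omar has 24 pure strategies: URrx, URrz, URrw, URtx, URtz, URtw, UMrx, UMrz, UMrw, UMtx, UMtz, UMtw, DRrx, DRrz, DRrw, DRtx, DRtz, DRtw, DMrx, DMrz, DMrw, DMtx, DMtz, DMtw. Columns: Hi, Mid.
{URrx, URrz, URrw, UMrx, UMrz, UMrw} → row (9,6) (1,5)
{URtx, URtz, URtw, UMtx, UMtz, UMtw} → row (1,3) (1,5)
{DRrx, DRtx} → row (2,8) (2,8)
{DRrz, DRtz} → row (6,9) (6,9)
{DRrw, DRtw} → row (3,7) (3,7)
{DMrx, DMrz, DMrw, DMtx, DMtz, DMtw} → row (0,0) (8,0)
That's 6 distinct rows out of 24 strategies.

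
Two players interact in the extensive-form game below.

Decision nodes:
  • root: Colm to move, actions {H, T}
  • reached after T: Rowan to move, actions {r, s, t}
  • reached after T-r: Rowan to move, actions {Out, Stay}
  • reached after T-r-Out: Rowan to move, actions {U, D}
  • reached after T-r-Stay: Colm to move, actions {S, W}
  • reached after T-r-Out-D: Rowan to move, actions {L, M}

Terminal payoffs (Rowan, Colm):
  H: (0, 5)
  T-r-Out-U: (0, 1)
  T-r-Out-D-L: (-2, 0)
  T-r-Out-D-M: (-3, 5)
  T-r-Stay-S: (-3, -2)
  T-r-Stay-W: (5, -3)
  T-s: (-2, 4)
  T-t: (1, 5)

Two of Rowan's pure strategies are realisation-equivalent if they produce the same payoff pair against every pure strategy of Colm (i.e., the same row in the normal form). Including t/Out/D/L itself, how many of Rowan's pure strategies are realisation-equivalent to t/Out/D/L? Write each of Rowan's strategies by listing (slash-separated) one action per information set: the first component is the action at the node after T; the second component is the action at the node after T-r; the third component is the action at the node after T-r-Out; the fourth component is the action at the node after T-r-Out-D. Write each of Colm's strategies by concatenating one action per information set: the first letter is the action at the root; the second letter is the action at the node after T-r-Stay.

Row for t/Out/D/L (columns HS, HW, TS, TW): (0,5) (0,5) (1,5) (1,5).
Under t/Out/D/L, Rowan's choice at the node after T-r and at the node after T-r-Out and at the node after T-r-Out-D can never be reached regardless of what Colm does, so varying those choices leaves every outcome unchanged.
Holding the reachable choices fixed and varying the unreachable ones freely already gives 2 × 2 × 2 = 8 equivalent strategies.
No other strategy reproduces this row, so those 8 are the full class: t/Out/U/L, t/Out/U/M, t/Out/D/L, t/Out/D/M, t/Stay/U/L, t/Stay/U/M, t/Stay/D/L, t/Stay/D/M.

8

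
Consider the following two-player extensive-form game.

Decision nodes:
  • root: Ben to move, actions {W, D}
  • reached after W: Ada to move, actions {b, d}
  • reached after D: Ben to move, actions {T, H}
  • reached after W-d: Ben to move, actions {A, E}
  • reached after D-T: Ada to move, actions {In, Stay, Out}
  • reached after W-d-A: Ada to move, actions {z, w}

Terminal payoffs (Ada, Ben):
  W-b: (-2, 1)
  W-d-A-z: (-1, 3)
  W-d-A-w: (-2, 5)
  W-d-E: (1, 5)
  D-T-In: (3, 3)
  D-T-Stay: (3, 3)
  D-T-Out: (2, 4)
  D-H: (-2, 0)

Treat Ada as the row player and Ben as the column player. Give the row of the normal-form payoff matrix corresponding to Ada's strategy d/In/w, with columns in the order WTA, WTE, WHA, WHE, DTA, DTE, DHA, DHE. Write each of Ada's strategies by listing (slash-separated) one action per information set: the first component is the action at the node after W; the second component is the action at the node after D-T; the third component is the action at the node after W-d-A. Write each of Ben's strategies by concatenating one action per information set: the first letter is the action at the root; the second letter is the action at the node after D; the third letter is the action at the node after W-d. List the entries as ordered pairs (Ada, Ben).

(-2,5) (1,5) (-2,5) (1,5) (3,3) (3,3) (-2,0) (-2,0)

vs WTA: Ben plays W → Ada plays d at [W] → Ben plays A at [W-d] → Ada plays w at [W-d-A] → (-2, 5)
vs WTE: Ben plays W → Ada plays d at [W] → Ben plays E at [W-d] → (1, 5)
vs WHA: Ben plays W → Ada plays d at [W] → Ben plays A at [W-d] → Ada plays w at [W-d-A] → (-2, 5)
vs WHE: Ben plays W → Ada plays d at [W] → Ben plays E at [W-d] → (1, 5)
vs DTA: Ben plays D → Ben plays T at [D] → Ada plays In at [D-T] → (3, 3)
vs DTE: Ben plays D → Ben plays T at [D] → Ada plays In at [D-T] → (3, 3)
vs DHA: Ben plays D → Ben plays H at [D] → (-2, 0)
vs DHE: Ben plays D → Ben plays H at [D] → (-2, 0)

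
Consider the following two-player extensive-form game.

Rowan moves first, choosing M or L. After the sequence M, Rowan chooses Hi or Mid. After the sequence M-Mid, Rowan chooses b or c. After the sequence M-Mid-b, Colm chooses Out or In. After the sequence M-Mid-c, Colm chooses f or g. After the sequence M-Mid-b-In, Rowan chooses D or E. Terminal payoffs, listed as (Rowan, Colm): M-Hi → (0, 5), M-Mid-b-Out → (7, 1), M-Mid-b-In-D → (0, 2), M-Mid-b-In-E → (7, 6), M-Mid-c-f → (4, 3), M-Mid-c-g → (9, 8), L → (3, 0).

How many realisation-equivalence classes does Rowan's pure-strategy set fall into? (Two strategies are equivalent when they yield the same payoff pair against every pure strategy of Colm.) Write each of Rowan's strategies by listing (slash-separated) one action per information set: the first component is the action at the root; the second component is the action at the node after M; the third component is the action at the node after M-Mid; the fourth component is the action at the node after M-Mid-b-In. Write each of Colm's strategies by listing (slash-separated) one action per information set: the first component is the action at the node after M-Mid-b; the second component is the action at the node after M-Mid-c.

5

Rowan has 16 pure strategies: M/Hi/b/D, M/Hi/b/E, M/Hi/c/D, M/Hi/c/E, M/Mid/b/D, M/Mid/b/E, M/Mid/c/D, M/Mid/c/E, L/Hi/b/D, L/Hi/b/E, L/Hi/c/D, L/Hi/c/E, L/Mid/b/D, L/Mid/b/E, L/Mid/c/D, L/Mid/c/E. Columns: Out/f, Out/g, In/f, In/g.
{M/Hi/b/D, M/Hi/b/E, M/Hi/c/D, M/Hi/c/E} → row (0,5) (0,5) (0,5) (0,5)
{M/Mid/b/D} → row (7,1) (7,1) (0,2) (0,2)
{M/Mid/b/E} → row (7,1) (7,1) (7,6) (7,6)
{M/Mid/c/D, M/Mid/c/E} → row (4,3) (9,8) (4,3) (9,8)
{L/Hi/b/D, L/Hi/b/E, L/Hi/c/D, L/Hi/c/E, L/Mid/b/D, L/Mid/b/E, L/Mid/c/D, L/Mid/c/E} → row (3,0) (3,0) (3,0) (3,0)
That's 5 distinct rows out of 16 strategies.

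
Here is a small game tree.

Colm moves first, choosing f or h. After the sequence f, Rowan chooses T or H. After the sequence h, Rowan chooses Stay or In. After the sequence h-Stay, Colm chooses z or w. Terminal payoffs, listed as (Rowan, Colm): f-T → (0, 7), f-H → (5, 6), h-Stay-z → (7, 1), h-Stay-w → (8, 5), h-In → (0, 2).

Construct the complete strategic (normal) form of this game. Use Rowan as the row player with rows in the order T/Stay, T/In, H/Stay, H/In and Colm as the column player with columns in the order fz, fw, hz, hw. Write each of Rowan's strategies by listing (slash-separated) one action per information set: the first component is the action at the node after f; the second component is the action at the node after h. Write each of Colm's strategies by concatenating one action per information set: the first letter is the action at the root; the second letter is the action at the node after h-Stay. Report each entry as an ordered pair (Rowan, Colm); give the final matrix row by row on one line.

Row T/Stay: fz→(0,7), fw→(0,7), hz→(7,1), hw→(8,5)
Row T/In: fz→(0,7), fw→(0,7), hz→(0,2), hw→(0,2)
Row H/Stay: fz→(5,6), fw→(5,6), hz→(7,1), hw→(8,5)
Row H/In: fz→(5,6), fw→(5,6), hz→(0,2), hw→(0,2)

T/Stay: (0,7) (0,7) (7,1) (8,5) | T/In: (0,7) (0,7) (0,2) (0,2) | H/Stay: (5,6) (5,6) (7,1) (8,5) | H/In: (5,6) (5,6) (0,2) (0,2)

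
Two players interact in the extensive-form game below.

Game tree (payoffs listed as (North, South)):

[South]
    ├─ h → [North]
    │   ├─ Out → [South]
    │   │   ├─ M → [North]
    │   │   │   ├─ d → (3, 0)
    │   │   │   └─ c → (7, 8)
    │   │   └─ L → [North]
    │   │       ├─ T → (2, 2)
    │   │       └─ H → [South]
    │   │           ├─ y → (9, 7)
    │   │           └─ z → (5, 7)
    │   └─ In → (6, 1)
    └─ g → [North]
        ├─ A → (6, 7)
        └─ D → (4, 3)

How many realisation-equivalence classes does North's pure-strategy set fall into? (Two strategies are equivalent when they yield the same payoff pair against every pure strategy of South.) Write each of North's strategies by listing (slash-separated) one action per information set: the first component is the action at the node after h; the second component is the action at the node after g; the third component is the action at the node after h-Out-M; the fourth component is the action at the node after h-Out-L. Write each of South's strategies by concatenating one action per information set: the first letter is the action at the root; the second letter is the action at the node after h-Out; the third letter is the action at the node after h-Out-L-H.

North has 16 pure strategies: Out/A/d/T, Out/A/d/H, Out/A/c/T, Out/A/c/H, Out/D/d/T, Out/D/d/H, Out/D/c/T, Out/D/c/H, In/A/d/T, In/A/d/H, In/A/c/T, In/A/c/H, In/D/d/T, In/D/d/H, In/D/c/T, In/D/c/H. Columns: hMy, hMz, hLy, hLz, gMy, gMz, gLy, gLz.
{Out/A/d/T} → row (3,0) (3,0) (2,2) (2,2) (6,7) (6,7) (6,7) (6,7)
{Out/A/d/H} → row (3,0) (3,0) (9,7) (5,7) (6,7) (6,7) (6,7) (6,7)
{Out/A/c/T} → row (7,8) (7,8) (2,2) (2,2) (6,7) (6,7) (6,7) (6,7)
{Out/A/c/H} → row (7,8) (7,8) (9,7) (5,7) (6,7) (6,7) (6,7) (6,7)
{Out/D/d/T} → row (3,0) (3,0) (2,2) (2,2) (4,3) (4,3) (4,3) (4,3)
{Out/D/d/H} → row (3,0) (3,0) (9,7) (5,7) (4,3) (4,3) (4,3) (4,3)
{Out/D/c/T} → row (7,8) (7,8) (2,2) (2,2) (4,3) (4,3) (4,3) (4,3)
{Out/D/c/H} → row (7,8) (7,8) (9,7) (5,7) (4,3) (4,3) (4,3) (4,3)
{In/A/d/T, In/A/d/H, In/A/c/T, In/A/c/H} → row (6,1) (6,1) (6,1) (6,1) (6,7) (6,7) (6,7) (6,7)
{In/D/d/T, In/D/d/H, In/D/c/T, In/D/c/H} → row (6,1) (6,1) (6,1) (6,1) (4,3) (4,3) (4,3) (4,3)
That's 10 distinct rows out of 16 strategies.

10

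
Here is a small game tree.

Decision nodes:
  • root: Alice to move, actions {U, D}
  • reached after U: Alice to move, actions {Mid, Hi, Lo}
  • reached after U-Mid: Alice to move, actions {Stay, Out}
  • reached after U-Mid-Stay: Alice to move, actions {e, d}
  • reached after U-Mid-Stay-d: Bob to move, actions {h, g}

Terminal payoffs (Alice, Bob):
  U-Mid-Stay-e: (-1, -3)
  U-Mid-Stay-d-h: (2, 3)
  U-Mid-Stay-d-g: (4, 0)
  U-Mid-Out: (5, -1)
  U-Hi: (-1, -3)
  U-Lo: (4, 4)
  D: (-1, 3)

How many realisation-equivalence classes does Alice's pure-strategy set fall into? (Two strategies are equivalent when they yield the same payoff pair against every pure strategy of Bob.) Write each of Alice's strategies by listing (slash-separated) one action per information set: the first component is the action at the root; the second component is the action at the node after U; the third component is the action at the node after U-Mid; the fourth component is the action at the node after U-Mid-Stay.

Alice has 24 pure strategies: U/Mid/Stay/e, U/Mid/Stay/d, U/Mid/Out/e, U/Mid/Out/d, U/Hi/Stay/e, U/Hi/Stay/d, U/Hi/Out/e, U/Hi/Out/d, U/Lo/Stay/e, U/Lo/Stay/d, U/Lo/Out/e, U/Lo/Out/d, D/Mid/Stay/e, D/Mid/Stay/d, D/Mid/Out/e, D/Mid/Out/d, D/Hi/Stay/e, D/Hi/Stay/d, D/Hi/Out/e, D/Hi/Out/d, D/Lo/Stay/e, D/Lo/Stay/d, D/Lo/Out/e, D/Lo/Out/d. Columns: h, g.
{U/Mid/Stay/e, U/Hi/Stay/e, U/Hi/Stay/d, U/Hi/Out/e, U/Hi/Out/d} → row (-1,-3) (-1,-3)
{U/Mid/Stay/d} → row (2,3) (4,0)
{U/Mid/Out/e, U/Mid/Out/d} → row (5,-1) (5,-1)
{U/Lo/Stay/e, U/Lo/Stay/d, U/Lo/Out/e, U/Lo/Out/d} → row (4,4) (4,4)
{D/Mid/Stay/e, D/Mid/Stay/d, D/Mid/Out/e, D/Mid/Out/d, D/Hi/Stay/e, D/Hi/Stay/d, D/Hi/Out/e, D/Hi/Out/d, D/Lo/Stay/e, D/Lo/Stay/d, D/Lo/Out/e, D/Lo/Out/d} → row (-1,3) (-1,3)
That's 5 distinct rows out of 24 strategies.

5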